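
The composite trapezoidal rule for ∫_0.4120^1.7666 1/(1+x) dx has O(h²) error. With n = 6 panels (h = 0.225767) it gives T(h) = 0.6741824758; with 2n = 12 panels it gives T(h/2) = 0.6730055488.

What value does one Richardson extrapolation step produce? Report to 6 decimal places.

Order 2 gives 2^r = 4 and 2^r − 1 = 3.
4×0.6730055488 = 2.6920221952; 2.6920221952 − 0.6741824758 = 2.0178397194
Divide by 2^2 − 1 = 3.
(4×0.6730055488 − 0.6741824758)/(4 − 1) = 0.6726132398
Correction |R − A(h/2)| = 3.923e-04; gap |A(h/2) − A(h)| = 1.177e-03.

0.672613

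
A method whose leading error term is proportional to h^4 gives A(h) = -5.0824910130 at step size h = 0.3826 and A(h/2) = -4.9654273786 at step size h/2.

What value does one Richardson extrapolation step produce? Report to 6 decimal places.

With r = 4 the leading error scales as h^4, so the weight is 2^4 = 16.
16*(-4.9654273786) = -79.4468380576; (-79.4468380576) − (-5.0824910130) = -74.3643470446
(-74.3643470446) ÷ 15 = -4.9576231363

-4.957623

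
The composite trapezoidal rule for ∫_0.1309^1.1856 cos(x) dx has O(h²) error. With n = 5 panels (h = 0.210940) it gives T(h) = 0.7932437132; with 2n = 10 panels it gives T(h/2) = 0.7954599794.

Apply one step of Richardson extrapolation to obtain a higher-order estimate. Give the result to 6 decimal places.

Order 2 gives 2^r = 4 and 2^r − 1 = 3.
A(h/2) − A(h) = 0.7954599794 − 0.7932437132 = 0.0022162662
Correction (A(h/2) − A(h))/(4 − 1) = 0.0022162662/3 = 0.0007387554
R = A(h/2) + (A(h/2) − A(h))/3 = 0.7954599794 + 0.0007387554 = 0.7961987348

0.796199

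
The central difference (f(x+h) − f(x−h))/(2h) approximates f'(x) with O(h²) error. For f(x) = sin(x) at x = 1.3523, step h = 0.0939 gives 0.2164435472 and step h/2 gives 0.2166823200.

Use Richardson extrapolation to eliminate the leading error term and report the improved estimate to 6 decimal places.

r = 2: numerator weight 4, denominator 3.
4×0.2166823200 = 0.8667292800; subtract 0.2164435472 → 0.6502857328
Divide by 2^2 − 1 = 3.
So the Richardson estimate is 0.2167619109.
Correction |R − A(h/2)| = 7.959e-05; gap |A(h/2) − A(h)| = 2.388e-04.

0.216762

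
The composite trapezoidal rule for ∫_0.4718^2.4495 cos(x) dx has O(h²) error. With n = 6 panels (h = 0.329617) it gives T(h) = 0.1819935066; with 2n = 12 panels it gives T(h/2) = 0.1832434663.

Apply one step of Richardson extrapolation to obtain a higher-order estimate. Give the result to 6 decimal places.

r = 2: numerator weight 4, denominator 3.
Weighted: 0.7329738652 − 0.1819935066 = 0.5509803586
R = 0.5509803586/3 = 0.1836601195

0.183660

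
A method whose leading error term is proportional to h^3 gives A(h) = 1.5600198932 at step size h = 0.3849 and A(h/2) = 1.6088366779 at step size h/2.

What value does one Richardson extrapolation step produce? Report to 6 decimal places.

1.615811

Leading term ∝ h^3; use weight 8 = 2^3.
Top: 8(1.6088366779) − (1.5600198932) = 11.3106735300
R = 11.3106735300/7 = 1.6158105043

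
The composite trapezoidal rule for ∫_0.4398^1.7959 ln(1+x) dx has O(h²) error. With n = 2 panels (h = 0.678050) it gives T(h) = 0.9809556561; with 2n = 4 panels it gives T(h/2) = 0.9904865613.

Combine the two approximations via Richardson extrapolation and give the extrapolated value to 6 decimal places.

0.993664

r = 2, so 2^r = 4.
4·0.9904865613 = 3.9619462452; 3.9619462452 − 0.9809556561 = 2.9809905891
Denominator 4 − 1 = 3.
So the Richardson estimate is 0.9936635297.
Shift from A(h/2): +0.0031769684.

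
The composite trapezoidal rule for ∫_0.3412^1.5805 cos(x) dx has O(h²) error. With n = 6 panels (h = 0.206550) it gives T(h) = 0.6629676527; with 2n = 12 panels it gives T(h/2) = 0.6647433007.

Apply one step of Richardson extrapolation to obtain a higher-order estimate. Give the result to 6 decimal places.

0.665335

r = 2, so 2^r = 4.
Top: 4(0.6647433007) − (0.6629676527) = 1.9960055501
Extrapolated: 1.9960055501 / 3 = 0.6653351834
Gap between inputs: 1.776e-03; correction applied: +0.0005918827.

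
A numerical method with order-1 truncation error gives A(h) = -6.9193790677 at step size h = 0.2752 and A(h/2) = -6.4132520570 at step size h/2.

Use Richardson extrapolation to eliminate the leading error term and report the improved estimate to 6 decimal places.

r = 1: numerator weight 2, denominator 1.
Numerator 2×A(h/2) − A(h) = 2×(-6.4132520570) − (-6.9193790677) = -5.9071250463
Extrapolated: (-5.9071250463) / 1 = -5.9071250463

-5.907125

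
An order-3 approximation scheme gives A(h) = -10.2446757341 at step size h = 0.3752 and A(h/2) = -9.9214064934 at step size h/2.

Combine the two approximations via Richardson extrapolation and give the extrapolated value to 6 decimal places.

-9.875225

The method has order 3: 2^3 = 8.
Numerator 8·A(h/2) − A(h) = 8·(-9.9214064934) − (-10.2446757341) = -69.1265762131
Divide by 2^3 − 1 = 7.
(8·(-9.9214064934) − (-10.2446757341))/(8 − 1) = -9.8752251733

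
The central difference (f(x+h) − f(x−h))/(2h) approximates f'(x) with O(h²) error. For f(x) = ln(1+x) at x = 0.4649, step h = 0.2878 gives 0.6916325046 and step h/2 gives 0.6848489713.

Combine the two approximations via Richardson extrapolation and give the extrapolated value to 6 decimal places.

0.682588

Leading term ∝ h^2; use weight 4 = 2^2.
4×0.6848489713 − 0.6916325046 = 2.0477633806
(4×0.6848489713 − 0.6916325046)/(4 − 1) = 0.6825877935
Gap between inputs: 6.784e-03; correction applied: −0.0022611778.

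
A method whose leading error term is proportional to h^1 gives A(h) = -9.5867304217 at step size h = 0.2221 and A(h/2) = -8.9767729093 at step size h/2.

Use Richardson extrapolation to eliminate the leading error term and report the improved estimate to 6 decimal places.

Leading term ∝ h^1; use weight 2 = 2^1.
Weighted: (-17.9535458186) − (-9.5867304217) = -8.3668153969
(-8.3668153969) ÷ 1 = -8.3668153969
Shift from A(h/2): +0.6099575124.

-8.366815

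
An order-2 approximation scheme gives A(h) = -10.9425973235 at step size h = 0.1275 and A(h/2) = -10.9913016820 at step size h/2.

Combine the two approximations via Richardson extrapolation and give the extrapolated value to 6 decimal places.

-11.007536

Order 2 gives 2^r = 4 and 2^r − 1 = 3.
4·(-10.9913016820) = -43.9652067280; subtract (-10.9425973235) → -33.0226094045
(-33.0226094045) ÷ 3 = -11.0075364682
Shift from A(h/2): −0.0162347862.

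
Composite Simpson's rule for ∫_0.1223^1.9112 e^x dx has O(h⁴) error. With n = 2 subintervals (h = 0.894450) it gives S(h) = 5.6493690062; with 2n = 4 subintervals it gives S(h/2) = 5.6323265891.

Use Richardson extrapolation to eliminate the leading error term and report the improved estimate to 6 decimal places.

5.631190

With r = 4 the leading error scales as h^4, so the weight is 2^4 = 16.
Difference of the inputs: 5.6323265891 − 5.6493690062 = -0.0170424171
Correction (A(h/2) − A(h))/(16 − 1) = (-0.0170424171)/15 = -0.0011361611
R = A(h/2) + (A(h/2) − A(h))/15 = 5.6323265891 − 0.0011361611 = 5.6311904280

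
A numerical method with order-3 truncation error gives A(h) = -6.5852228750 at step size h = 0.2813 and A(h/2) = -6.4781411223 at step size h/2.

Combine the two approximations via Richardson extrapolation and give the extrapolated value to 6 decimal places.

Order 3 gives 2^r = 8 and 2^r − 1 = 7.
8·(-6.4781411223) = -51.8251289784; subtract (-6.5852228750) → -45.2399061034
Denominator 8 − 1 = 7.
Result: -6.4628437291

-6.462844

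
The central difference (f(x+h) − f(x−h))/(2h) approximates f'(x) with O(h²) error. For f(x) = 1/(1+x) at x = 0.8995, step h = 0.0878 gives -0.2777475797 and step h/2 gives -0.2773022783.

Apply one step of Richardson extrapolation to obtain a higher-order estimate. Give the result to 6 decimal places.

-0.277154

r = 2: numerator weight 4, denominator 3.
Numerator 4·A(h/2) − A(h) = 4·(-0.2773022783) − (-0.2777475797) = -0.8314615335
Extrapolated: (-0.8314615335) / 3 = -0.2771538445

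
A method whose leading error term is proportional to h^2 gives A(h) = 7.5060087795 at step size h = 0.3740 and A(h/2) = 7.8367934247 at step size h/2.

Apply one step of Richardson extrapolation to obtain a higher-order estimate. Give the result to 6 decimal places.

With r = 2 the leading error scales as h^2, so the weight is 2^2 = 4.
Top: 4(7.8367934247) − (7.5060087795) = 23.8411649193
Extrapolated: 23.8411649193 / 3 = 7.9470549731
Correction |R − A(h/2)| = 1.103e-01; gap |A(h/2) − A(h)| = 3.308e-01.

7.947055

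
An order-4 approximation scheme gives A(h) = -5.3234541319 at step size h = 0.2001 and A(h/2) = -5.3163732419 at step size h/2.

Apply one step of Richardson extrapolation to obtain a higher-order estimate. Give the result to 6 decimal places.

Order 4 gives 2^r = 16 and 2^r − 1 = 15.
16×(-5.3163732419) − (-5.3234541319) = -79.7385177385
(-79.7385177385) ÷ 15 = -5.3159011826

-5.315901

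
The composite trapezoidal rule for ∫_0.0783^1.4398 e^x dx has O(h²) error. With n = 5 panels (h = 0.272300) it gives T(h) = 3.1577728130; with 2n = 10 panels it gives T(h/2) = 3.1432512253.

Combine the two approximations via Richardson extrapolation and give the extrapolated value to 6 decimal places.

r = 2: numerator weight 4, denominator 3.
Difference of the inputs: 3.1432512253 − 3.1577728130 = -0.0145215877
Divide by 2^2 − 1 = 3: (-0.0145215877)/3 = -0.0048405292
R = A(h/2) + (A(h/2) − A(h))/3 = 3.1432512253 − 0.0048405292 = 3.1384106961

3.138411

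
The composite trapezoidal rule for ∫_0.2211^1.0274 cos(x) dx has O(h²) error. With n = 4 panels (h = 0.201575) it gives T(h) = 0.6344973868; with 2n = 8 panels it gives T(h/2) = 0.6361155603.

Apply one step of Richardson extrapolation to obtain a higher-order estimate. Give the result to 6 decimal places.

Method order is 2; weight 2^2 = 4.
4 × 0.6361155603 = 2.5444622412; 2.5444622412 − 0.6344973868 = 1.9099648544
1.9099648544 ÷ 3 = 0.6366549515
Gap between inputs: 1.618e-03; correction applied: +0.0005393912.

0.636655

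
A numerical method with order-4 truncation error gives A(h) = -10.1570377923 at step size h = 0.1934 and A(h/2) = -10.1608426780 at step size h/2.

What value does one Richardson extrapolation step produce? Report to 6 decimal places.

Order 4 gives 2^r = 16 and 2^r − 1 = 15.
A(h/2) − A(h) = -10.1608426780 − (-10.1570377923) = -0.0038048857
Correction (A(h/2) − A(h))/(16 − 1) = (-0.0038048857)/15 = -0.0002536590
R = A(h/2) + (A(h/2) − A(h))/15 = -10.1608426780 − 0.0002536590 = -10.1610963370

-10.161096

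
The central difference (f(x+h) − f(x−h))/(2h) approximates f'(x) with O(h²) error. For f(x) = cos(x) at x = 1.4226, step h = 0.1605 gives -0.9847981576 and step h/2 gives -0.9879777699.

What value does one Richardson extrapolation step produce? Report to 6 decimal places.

With r = 2 the leading error scales as h^2, so the weight is 2^2 = 4.
4 × (-0.9879777699) − (-0.9847981576) = -2.9671129220
(-2.9671129220) ÷ 3 = -0.9890376407
Correction |R − A(h/2)| = 1.060e-03; gap |A(h/2) − A(h)| = 3.180e-03.

-0.989038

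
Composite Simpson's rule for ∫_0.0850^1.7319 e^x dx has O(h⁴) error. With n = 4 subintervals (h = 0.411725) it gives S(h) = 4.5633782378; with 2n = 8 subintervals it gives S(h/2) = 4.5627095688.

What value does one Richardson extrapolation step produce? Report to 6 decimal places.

With r = 4 the leading error scales as h^4, so the weight is 2^4 = 16.
2^4*A(h/2) = 73.0033531008; minus A(h) gives 68.4399748630.
R = 68.4399748630/15 = 4.5626649909
Correction |R − A(h/2)| = 4.458e-05; gap |A(h/2) − A(h)| = 6.687e-04.

4.562665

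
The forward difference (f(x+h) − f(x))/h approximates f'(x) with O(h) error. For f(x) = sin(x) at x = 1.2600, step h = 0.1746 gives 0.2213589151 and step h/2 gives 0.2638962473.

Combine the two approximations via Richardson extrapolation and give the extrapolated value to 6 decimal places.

0.306434

The method has order 1: 2^1 = 2.
Numerator 2*A(h/2) − A(h) = 2*0.2638962473 − 0.2213589151 = 0.3064335795
Extrapolated: 0.3064335795 / 1 = 0.3064335795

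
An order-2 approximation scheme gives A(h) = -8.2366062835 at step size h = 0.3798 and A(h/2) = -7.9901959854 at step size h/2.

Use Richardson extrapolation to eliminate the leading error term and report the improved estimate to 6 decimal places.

r = 2, so 2^r = 4.
A(h/2) − A(h) = -7.9901959854 − (-8.2366062835) = 0.2464102981
Divide by 2^2 − 1 = 3: 0.2464102981/3 = 0.0821367660
R = A(h/2) + (A(h/2) − A(h))/3 = -7.9901959854 + 0.0821367660 = -7.9080592194
Correction |R − A(h/2)| = 8.214e-02; gap |A(h/2) − A(h)| = 2.464e-01.

-7.908059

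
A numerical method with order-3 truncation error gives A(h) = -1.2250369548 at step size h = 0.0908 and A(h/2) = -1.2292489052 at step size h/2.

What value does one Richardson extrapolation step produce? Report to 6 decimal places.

Method order is 3; weight 2^3 = 8.
Weighted: (-9.8339912416) − (-1.2250369548) = -8.6089542868
Denominator 8 − 1 = 7.
(8·(-1.2292489052) − (-1.2250369548))/(8 − 1) = -1.2298506124

-1.229851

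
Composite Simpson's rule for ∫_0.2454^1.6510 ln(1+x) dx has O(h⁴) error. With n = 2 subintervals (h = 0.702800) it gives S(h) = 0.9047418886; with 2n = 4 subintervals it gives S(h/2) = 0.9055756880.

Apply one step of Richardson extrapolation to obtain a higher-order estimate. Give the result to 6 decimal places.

Leading term ∝ h^4; use weight 16 = 2^4.
Weighted: 14.4892110080 − 0.9047418886 = 13.5844691194
Extrapolated: 13.5844691194 / 15 = 0.9056312746
Correction |R − A(h/2)| = 5.559e-05; gap |A(h/2) − A(h)| = 8.338e-04.

0.905631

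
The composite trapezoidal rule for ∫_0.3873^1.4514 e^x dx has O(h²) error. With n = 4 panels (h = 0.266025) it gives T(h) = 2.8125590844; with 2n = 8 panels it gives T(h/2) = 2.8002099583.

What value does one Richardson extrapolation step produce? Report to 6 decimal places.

Order 2 gives 2^r = 4 and 2^r − 1 = 3.
Weighted: 11.2008398332 − 2.8125590844 = 8.3882807488
Denominator 4 − 1 = 3.
R = 8.3882807488/3 = 2.7960935829
Correction |R − A(h/2)| = 4.116e-03; gap |A(h/2) − A(h)| = 1.235e-02.

2.796094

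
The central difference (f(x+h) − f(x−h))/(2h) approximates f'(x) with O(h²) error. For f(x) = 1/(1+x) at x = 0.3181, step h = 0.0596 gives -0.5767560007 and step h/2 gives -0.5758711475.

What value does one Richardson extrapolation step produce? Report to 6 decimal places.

r = 2, so 2^r = 4.
4 × (-0.5758711475) = -2.3034845900; (-2.3034845900) − (-0.5767560007) = -1.7267285893
Denominator 4 − 1 = 3.
R = (-1.7267285893)/3 = -0.5755761964
Shift from A(h/2): +0.0002949511.

-0.575576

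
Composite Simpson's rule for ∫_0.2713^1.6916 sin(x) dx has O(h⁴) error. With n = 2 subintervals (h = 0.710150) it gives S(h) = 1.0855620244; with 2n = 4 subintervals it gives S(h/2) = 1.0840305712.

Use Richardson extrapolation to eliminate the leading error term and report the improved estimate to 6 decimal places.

1.083928

r = 4: numerator weight 16, denominator 15.
16*1.0840305712 = 17.3444891392; subtract 1.0855620244 → 16.2589271148
Extrapolated: 16.2589271148 / 15 = 1.0839284743
Shift from A(h/2): −0.0001020969.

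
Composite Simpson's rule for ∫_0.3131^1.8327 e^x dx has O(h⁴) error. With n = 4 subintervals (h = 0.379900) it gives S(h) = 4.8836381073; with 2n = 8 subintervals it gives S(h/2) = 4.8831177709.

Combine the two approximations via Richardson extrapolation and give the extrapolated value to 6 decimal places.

4.883083

r = 4: numerator weight 16, denominator 15.
Weighted: 78.1298843344 − 4.8836381073 = 73.2462462271
Denominator 16 − 1 = 15.
Extrapolated: 73.2462462271 / 15 = 4.8830830818
Shift from A(h/2): −0.0000346891.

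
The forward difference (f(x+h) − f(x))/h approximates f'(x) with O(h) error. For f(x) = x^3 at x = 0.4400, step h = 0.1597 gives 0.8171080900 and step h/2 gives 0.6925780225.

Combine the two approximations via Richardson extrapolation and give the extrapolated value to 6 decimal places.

The method has order 1: 2^1 = 2.
2^1 × A(h/2) = 1.3851560450; minus A(h) gives 0.5680479550.
Denominator 2 − 1 = 1.
So the Richardson estimate is 0.5680479550.

0.568048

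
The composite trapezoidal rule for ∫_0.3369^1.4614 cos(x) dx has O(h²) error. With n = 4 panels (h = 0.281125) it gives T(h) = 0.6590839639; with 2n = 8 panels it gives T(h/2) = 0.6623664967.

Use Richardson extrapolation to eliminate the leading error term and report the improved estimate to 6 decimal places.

Method order is 2; weight 2^2 = 4.
Difference of the inputs: 0.6623664967 − 0.6590839639 = 0.0032825328
Divide by 2^2 − 1 = 3: 0.0032825328/3 = 0.0010941776
R = 0.6623664967 + 0.0010941776 = 0.6634606743
Shift from A(h/2): +0.0010941776.

0.663461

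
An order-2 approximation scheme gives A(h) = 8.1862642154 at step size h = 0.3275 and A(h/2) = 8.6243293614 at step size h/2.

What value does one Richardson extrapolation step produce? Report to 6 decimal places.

8.770351

The method has order 2: 2^2 = 4.
Difference of the inputs: 8.6243293614 − 8.1862642154 = 0.4380651460
Divide by 2^2 − 1 = 3: 0.4380651460/3 = 0.1460217153
R = 8.6243293614 + 0.1460217153 = 8.7703510767
Gap between inputs: 4.381e-01; correction applied: +0.1460217153.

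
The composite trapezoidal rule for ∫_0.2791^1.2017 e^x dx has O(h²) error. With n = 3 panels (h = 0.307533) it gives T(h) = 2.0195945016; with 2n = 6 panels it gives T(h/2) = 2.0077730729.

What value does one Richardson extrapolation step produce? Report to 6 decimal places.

The method has order 2: 2^2 = 4.
Top: 4(2.0077730729) − (2.0195945016) = 6.0114977900
Denominator 4 − 1 = 3.
Extrapolated: 6.0114977900 / 3 = 2.0038325967
Correction |R − A(h/2)| = 3.940e-03; gap |A(h/2) − A(h)| = 1.182e-02.

2.003833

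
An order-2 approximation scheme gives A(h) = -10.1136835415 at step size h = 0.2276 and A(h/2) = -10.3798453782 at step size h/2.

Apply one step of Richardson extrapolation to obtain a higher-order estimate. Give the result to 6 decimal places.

-10.468566

With r = 2 the leading error scales as h^2, so the weight is 2^2 = 4.
Top: 4(-10.3798453782) − (-10.1136835415) = -31.4056979713
Denominator 4 − 1 = 3.
Extrapolated: (-31.4056979713) / 3 = -10.4685659904
Shift from A(h/2): −0.0887206122.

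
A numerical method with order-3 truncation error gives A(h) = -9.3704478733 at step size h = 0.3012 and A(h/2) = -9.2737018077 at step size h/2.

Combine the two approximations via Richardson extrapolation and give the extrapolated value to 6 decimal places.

Method order is 3; weight 2^3 = 8.
2^3·A(h/2) = -74.1896144616; minus A(h) gives -64.8191665883.
Extrapolated: (-64.8191665883) / 7 = -9.2598809412

-9.259881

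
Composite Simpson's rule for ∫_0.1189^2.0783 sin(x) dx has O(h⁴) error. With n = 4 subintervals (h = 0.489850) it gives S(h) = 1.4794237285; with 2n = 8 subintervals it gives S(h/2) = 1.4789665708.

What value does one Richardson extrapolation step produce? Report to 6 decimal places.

Leading term ∝ h^4; use weight 16 = 2^4.
Top: 16(1.4789665708) − (1.4794237285) = 22.1840414043
Extrapolated: 22.1840414043 / 15 = 1.4789360936

1.478936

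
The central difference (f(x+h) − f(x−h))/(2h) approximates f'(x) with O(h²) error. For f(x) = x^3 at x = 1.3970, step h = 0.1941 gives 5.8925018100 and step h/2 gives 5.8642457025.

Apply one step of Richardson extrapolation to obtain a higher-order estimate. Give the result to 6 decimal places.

5.854827

The method has order 2: 2^2 = 4.
2^2*A(h/2) = 23.4569828100; minus A(h) gives 17.5644810000.
Divide by 2^2 − 1 = 3.
17.5644810000 ÷ 3 = 5.8548270000
Shift from A(h/2): −0.0094187025.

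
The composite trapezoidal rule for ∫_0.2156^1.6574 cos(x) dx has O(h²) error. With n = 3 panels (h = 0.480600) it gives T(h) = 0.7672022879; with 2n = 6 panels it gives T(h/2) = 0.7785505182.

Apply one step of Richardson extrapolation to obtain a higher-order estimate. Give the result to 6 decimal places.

The method has order 2: 2^2 = 4.
Weighted: 3.1142020728 − 0.7672022879 = 2.3469997849
Extrapolated: 2.3469997849 / 3 = 0.7823332616
Correction |R − A(h/2)| = 3.783e-03; gap |A(h/2) − A(h)| = 1.135e-02.

0.782333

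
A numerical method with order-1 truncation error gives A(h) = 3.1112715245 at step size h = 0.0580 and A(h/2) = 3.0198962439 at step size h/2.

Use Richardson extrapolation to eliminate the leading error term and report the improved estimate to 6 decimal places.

Order 1 gives 2^r = 2 and 2^r − 1 = 1.
Numerator 2·A(h/2) − A(h) = 2·3.0198962439 − 3.1112715245 = 2.9285209633
(2·3.0198962439 − 3.1112715245)/(2 − 1) = 2.9285209633

2.928521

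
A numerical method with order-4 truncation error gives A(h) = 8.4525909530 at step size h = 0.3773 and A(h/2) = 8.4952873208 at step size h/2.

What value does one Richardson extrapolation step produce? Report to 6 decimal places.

8.498134

With r = 4 the leading error scales as h^4, so the weight is 2^4 = 16.
Weighted: 135.9245971328 − 8.4525909530 = 127.4720061798
Divide by 2^4 − 1 = 15.
Extrapolated: 127.4720061798 / 15 = 8.4981337453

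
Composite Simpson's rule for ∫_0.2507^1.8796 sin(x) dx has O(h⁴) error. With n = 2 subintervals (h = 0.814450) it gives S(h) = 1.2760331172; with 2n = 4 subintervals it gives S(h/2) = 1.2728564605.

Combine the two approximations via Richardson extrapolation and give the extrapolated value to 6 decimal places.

r = 4: numerator weight 16, denominator 15.
2^4*A(h/2) = 20.3657033680; minus A(h) gives 19.0896702508.
Divide by 2^4 − 1 = 15.
19.0896702508 ÷ 15 = 1.2726446834

1.272645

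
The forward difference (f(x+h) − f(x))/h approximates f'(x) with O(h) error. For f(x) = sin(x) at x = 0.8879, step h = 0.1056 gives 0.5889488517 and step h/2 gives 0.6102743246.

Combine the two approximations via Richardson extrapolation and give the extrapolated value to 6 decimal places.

Order 1 gives 2^r = 2 and 2^r − 1 = 1.
Numerator 2 × A(h/2) − A(h) = 2 × 0.6102743246 − 0.5889488517 = 0.6315997975
0.6315997975 ÷ 1 = 0.6315997975

0.631600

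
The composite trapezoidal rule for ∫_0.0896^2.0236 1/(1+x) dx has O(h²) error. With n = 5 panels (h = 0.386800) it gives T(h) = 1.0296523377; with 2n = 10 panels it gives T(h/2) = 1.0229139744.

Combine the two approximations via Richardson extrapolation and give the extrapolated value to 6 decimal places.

1.020668

Order 2 gives 2^r = 4 and 2^r − 1 = 3.
Top: 4(1.0229139744) − (1.0296523377) = 3.0620035599
Divide by 2^2 − 1 = 3.
3.0620035599 ÷ 3 = 1.0206678533
Correction |R − A(h/2)| = 2.246e-03; gap |A(h/2) − A(h)| = 6.738e-03.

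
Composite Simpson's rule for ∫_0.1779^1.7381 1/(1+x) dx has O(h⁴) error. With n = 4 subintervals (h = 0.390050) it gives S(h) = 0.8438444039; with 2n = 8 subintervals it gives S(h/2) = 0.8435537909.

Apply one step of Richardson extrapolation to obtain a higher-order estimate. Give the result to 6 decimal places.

The method has order 4: 2^4 = 16.
16 × 0.8435537909 − 0.8438444039 = 12.6530162505
Denominator 16 − 1 = 15.
So the Richardson estimate is 0.8435344167.

0.843534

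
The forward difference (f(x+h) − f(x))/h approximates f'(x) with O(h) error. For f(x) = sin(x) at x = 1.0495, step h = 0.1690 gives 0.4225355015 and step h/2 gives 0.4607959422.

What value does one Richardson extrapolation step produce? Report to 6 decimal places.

r = 1: numerator weight 2, denominator 1.
2 × 0.4607959422 − 0.4225355015 = 0.4990563829
Denominator 2 − 1 = 1.
So the Richardson estimate is 0.4990563829.
Gap between inputs: 3.826e-02; correction applied: +0.0382604407.

0.499056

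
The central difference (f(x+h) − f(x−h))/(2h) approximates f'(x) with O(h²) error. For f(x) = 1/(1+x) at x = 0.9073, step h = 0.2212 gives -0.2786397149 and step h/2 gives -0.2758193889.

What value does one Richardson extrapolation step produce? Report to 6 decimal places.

-0.274879

With r = 2 the leading error scales as h^2, so the weight is 2^2 = 4.
A(h/2) − A(h) = -0.2758193889 − (-0.2786397149) = 0.0028203260
Divide by 2^2 − 1 = 3: 0.0028203260/3 = 0.0009401087
R = A(h/2) + (A(h/2) − A(h))/3 = -0.2758193889 + 0.0009401087 = -0.2748792802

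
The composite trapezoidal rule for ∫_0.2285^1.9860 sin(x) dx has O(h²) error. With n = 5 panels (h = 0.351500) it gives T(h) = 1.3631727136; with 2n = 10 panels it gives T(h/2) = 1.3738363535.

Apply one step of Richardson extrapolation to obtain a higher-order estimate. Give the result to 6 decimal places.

1.377391

r = 2, so 2^r = 4.
A(h/2) − A(h) = 1.3738363535 − 1.3631727136 = 0.0106636399
Correction (A(h/2) − A(h))/(4 − 1) = 0.0106636399/3 = 0.0035545466
R = A(h/2) + (A(h/2) − A(h))/3 = 1.3738363535 + 0.0035545466 = 1.3773909001
Correction |R − A(h/2)| = 3.555e-03; gap |A(h/2) − A(h)| = 1.066e-02.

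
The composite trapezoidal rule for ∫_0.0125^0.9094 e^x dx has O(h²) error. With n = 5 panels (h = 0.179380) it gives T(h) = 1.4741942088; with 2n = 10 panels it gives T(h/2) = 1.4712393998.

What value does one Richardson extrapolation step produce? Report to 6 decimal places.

Error is O(h^2); halving h shrinks it by 2^2 = 4.
Top: 4(1.4712393998) − (1.4741942088) = 4.4107633904
Denominator 4 − 1 = 3.
Extrapolated: 4.4107633904 / 3 = 1.4702544635
Shift from A(h/2): −0.0009849363.

1.470254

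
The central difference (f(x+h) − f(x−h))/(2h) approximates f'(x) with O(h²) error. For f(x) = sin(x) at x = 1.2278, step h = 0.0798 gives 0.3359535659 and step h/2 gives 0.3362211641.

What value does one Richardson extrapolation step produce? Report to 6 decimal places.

0.336310

The method has order 2: 2^2 = 4.
Top: 4(0.3362211641) − (0.3359535659) = 1.0089310905
(4×0.3362211641 − 0.3359535659)/(4 − 1) = 0.3363103635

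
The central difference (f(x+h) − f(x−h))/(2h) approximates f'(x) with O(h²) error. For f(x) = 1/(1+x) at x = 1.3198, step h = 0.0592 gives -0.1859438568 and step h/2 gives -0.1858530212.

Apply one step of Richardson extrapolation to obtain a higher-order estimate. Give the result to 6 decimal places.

Error is O(h^2); halving h shrinks it by 2^2 = 4.
4×(-0.1858530212) = -0.7434120848; (-0.7434120848) − (-0.1859438568) = -0.5574682280
(-0.5574682280) ÷ 3 = -0.1858227427
Correction |R − A(h/2)| = 3.028e-05; gap |A(h/2) − A(h)| = 9.084e-05.

-0.185823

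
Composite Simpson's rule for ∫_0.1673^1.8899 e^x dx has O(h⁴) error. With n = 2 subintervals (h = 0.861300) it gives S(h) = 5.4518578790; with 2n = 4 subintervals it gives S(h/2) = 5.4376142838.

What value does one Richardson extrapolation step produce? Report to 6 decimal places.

5.436665

Method order is 4; weight 2^4 = 16.
16*5.4376142838 − 5.4518578790 = 81.5499706618
Divide by 2^4 − 1 = 15.
So the Richardson estimate is 5.4366647108.
Shift from A(h/2): −0.0009495730.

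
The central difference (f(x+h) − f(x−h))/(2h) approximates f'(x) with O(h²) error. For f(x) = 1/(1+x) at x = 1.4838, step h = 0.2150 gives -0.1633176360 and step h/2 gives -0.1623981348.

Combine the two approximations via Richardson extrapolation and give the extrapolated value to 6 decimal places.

-0.162092

With r = 2 the leading error scales as h^2, so the weight is 2^2 = 4.
A(h/2) − A(h) = -0.1623981348 − (-0.1633176360) = 0.0009195012
Divide by 2^2 − 1 = 3: 0.0009195012/3 = 0.0003065004
R = -0.1623981348 + 0.0003065004 = -0.1620916344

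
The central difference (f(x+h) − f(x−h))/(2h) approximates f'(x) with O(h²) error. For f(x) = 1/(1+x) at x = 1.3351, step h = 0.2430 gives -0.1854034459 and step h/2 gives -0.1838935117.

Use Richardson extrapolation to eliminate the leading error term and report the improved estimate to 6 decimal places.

-0.183390

Error is O(h^2); halving h shrinks it by 2^2 = 4.
Difference of the inputs: -0.1838935117 − (-0.1854034459) = 0.0015099342
Divide by 2^2 − 1 = 3: 0.0015099342/3 = 0.0005033114
R = -0.1838935117 + 0.0005033114 = -0.1833902003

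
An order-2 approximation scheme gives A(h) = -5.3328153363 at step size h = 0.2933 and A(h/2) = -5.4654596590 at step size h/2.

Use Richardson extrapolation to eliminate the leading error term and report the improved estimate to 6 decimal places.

The method has order 2: 2^2 = 4.
4 × (-5.4654596590) = -21.8618386360; subtract (-5.3328153363) → -16.5290232997
Divide by 2^2 − 1 = 3.
Extrapolated: (-16.5290232997) / 3 = -5.5096744332

-5.509674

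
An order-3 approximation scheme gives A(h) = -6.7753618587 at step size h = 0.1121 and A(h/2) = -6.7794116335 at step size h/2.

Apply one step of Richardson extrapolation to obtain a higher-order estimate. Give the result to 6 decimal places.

Error is O(h^3); halving h shrinks it by 2^3 = 8.
8·(-6.7794116335) = -54.2352930680; subtract (-6.7753618587) → -47.4599312093
R = (-47.4599312093)/7 = -6.7799901728

-6.779990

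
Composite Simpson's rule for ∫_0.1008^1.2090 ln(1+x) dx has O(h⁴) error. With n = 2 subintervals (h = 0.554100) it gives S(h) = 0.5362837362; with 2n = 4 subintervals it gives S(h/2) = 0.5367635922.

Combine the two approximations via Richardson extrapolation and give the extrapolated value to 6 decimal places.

With r = 4 the leading error scales as h^4, so the weight is 2^4 = 16.
Numerator 16×A(h/2) − A(h) = 16×0.5367635922 − 0.5362837362 = 8.0519337390
(16×0.5367635922 − 0.5362837362)/(16 − 1) = 0.5367955826
Correction |R − A(h/2)| = 3.199e-05; gap |A(h/2) − A(h)| = 4.799e-04.

0.536796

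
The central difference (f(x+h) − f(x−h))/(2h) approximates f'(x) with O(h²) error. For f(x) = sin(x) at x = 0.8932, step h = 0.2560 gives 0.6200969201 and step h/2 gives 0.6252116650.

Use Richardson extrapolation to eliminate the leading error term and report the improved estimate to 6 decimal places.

r = 2, so 2^r = 4.
Difference of the inputs: 0.6252116650 − 0.6200969201 = 0.0051147449
Divide by 2^2 − 1 = 3: 0.0051147449/3 = 0.0017049150
R = A(h/2) + (A(h/2) − A(h))/3 = 0.6252116650 + 0.0017049150 = 0.6269165800
Correction |R − A(h/2)| = 1.705e-03; gap |A(h/2) − A(h)| = 5.115e-03.

0.626917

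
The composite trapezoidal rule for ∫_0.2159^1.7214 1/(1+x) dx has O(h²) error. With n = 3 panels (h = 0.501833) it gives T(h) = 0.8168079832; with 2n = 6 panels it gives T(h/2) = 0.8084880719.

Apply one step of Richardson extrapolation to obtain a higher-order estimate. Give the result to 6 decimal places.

Error is O(h^2); halving h shrinks it by 2^2 = 4.
Top: 4(0.8084880719) − (0.8168079832) = 2.4171443044
Denominator 4 − 1 = 3.
Extrapolated: 2.4171443044 / 3 = 0.8057147681
Gap between inputs: 8.320e-03; correction applied: −0.0027733038.

0.805715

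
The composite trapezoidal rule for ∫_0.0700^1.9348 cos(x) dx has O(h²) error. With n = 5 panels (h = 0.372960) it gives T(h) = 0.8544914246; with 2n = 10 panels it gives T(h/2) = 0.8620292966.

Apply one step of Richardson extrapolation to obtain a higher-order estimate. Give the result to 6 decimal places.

The method has order 2: 2^2 = 4.
4×0.8620292966 − 0.8544914246 = 2.5936257618
R = 2.5936257618/3 = 0.8645419206

0.864542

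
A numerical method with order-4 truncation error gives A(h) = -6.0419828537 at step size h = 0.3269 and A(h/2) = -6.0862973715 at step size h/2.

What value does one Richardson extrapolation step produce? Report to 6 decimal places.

-6.089252

r = 4, so 2^r = 16.
Numerator 16×A(h/2) − A(h) = 16×(-6.0862973715) − (-6.0419828537) = -91.3387750903
Extrapolated: (-91.3387750903) / 15 = -6.0892516727
Shift from A(h/2): −0.0029543012.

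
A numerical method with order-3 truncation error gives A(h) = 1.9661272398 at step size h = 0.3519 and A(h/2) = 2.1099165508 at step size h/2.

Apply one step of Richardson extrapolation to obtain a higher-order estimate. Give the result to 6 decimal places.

Error is O(h^3); halving h shrinks it by 2^3 = 8.
8 × 2.1099165508 = 16.8793324064; 16.8793324064 − 1.9661272398 = 14.9132051666
Denominator 8 − 1 = 7.
14.9132051666 ÷ 7 = 2.1304578809

2.130458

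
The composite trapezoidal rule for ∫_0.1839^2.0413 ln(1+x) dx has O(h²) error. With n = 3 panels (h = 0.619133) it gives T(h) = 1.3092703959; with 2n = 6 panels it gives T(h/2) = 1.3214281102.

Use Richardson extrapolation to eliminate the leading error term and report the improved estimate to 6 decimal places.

1.325481

Method order is 2; weight 2^2 = 4.
2^2·A(h/2) = 5.2857124408; minus A(h) gives 3.9764420449.
Denominator 4 − 1 = 3.
3.9764420449 ÷ 3 = 1.3254806816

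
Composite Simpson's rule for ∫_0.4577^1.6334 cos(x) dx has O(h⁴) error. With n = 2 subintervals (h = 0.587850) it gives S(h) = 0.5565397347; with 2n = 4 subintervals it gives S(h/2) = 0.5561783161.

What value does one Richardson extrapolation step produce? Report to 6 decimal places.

Leading term ∝ h^4; use weight 16 = 2^4.
16×0.5561783161 − 0.5565397347 = 8.3423133229
R = 8.3423133229/15 = 0.5561542215
Shift from A(h/2): −0.0000240946.

0.556154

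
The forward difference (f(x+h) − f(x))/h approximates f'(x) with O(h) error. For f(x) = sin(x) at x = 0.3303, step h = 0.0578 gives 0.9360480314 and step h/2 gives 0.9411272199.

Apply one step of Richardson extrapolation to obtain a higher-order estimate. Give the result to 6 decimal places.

0.946206

Leading term ∝ h^1; use weight 2 = 2^1.
2·0.9411272199 = 1.8822544398; subtract 0.9360480314 → 0.9462064084
0.9462064084 ÷ 1 = 0.9462064084
Shift from A(h/2): +0.0050791885.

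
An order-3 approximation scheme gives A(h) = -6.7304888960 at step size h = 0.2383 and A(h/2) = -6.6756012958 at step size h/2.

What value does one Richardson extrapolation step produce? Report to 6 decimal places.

-6.667760

The method has order 3: 2^3 = 8.
Top: 8(-6.6756012958) − (-6.7304888960) = -46.6743214704
(8×(-6.6756012958) − (-6.7304888960))/(8 − 1) = -6.6677602101
Gap between inputs: 5.489e-02; correction applied: +0.0078410857.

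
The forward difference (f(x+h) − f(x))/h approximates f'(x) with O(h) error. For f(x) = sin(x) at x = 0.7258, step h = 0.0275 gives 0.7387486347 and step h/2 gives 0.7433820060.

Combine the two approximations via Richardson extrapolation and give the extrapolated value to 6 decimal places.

0.748015

Order 1 gives 2^r = 2 and 2^r − 1 = 1.
2*0.7433820060 = 1.4867640120; 1.4867640120 − 0.7387486347 = 0.7480153773
Denominator 2 − 1 = 1.
0.7480153773 ÷ 1 = 0.7480153773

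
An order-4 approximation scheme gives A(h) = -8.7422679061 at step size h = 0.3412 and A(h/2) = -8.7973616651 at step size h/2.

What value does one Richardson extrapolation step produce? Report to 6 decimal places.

-8.801035

r = 4, so 2^r = 16.
Difference of the inputs: -8.7973616651 − (-8.7422679061) = -0.0550937590
Correction (A(h/2) − A(h))/(16 − 1) = (-0.0550937590)/15 = -0.0036729173
R = A(h/2) + (A(h/2) − A(h))/15 = -8.7973616651 − 0.0036729173 = -8.8010345824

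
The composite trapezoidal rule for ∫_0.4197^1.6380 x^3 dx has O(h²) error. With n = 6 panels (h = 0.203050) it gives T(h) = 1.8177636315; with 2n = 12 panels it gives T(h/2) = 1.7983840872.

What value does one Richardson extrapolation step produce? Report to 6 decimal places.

1.791924

Error is O(h^2); halving h shrinks it by 2^2 = 4.
4×1.7983840872 = 7.1935363488; 7.1935363488 − 1.8177636315 = 5.3757727173
R = 5.3757727173/3 = 1.7919242391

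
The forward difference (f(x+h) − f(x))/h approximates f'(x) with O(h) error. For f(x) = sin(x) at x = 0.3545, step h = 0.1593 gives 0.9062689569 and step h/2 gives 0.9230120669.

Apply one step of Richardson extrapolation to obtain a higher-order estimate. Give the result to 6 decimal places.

Order 1 gives 2^r = 2 and 2^r − 1 = 1.
2·0.9230120669 = 1.8460241338; subtract 0.9062689569 → 0.9397551769
0.9397551769 ÷ 1 = 0.9397551769
Shift from A(h/2): +0.0167431100.

0.939755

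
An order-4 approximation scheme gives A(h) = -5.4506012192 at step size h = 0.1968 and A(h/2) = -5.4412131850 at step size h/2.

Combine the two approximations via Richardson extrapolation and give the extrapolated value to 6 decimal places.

-5.440587

Order 4 gives 2^r = 16 and 2^r − 1 = 15.
16 × (-5.4412131850) = -87.0594109600; (-87.0594109600) − (-5.4506012192) = -81.6088097408
(16 × (-5.4412131850) − (-5.4506012192))/(16 − 1) = -5.4405873161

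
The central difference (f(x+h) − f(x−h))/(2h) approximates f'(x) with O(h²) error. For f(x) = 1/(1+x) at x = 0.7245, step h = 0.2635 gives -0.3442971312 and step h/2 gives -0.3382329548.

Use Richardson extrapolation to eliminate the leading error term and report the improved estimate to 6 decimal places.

-0.336212

Order 2 gives 2^r = 4 and 2^r − 1 = 3.
Numerator 4·A(h/2) − A(h) = 4·(-0.3382329548) − (-0.3442971312) = -1.0086346880
Denominator 4 − 1 = 3.
So the Richardson estimate is -0.3362115627.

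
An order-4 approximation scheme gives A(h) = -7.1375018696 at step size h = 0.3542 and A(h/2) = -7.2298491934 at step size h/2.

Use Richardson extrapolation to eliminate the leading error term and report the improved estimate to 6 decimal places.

-7.236006

Method order is 4; weight 2^4 = 16.
Numerator 16*A(h/2) − A(h) = 16*(-7.2298491934) − (-7.1375018696) = -108.5400852248
Denominator 16 − 1 = 15.
So the Richardson estimate is -7.2360056817.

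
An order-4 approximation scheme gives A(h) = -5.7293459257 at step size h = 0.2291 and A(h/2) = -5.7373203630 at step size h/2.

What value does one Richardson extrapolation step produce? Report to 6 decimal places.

The method has order 4: 2^4 = 16.
Weighted: (-91.7971258080) − (-5.7293459257) = -86.0677798823
Denominator 16 − 1 = 15.
R = (-86.0677798823)/15 = -5.7378519922
Correction |R − A(h/2)| = 5.316e-04; gap |A(h/2) − A(h)| = 7.974e-03.

-5.737852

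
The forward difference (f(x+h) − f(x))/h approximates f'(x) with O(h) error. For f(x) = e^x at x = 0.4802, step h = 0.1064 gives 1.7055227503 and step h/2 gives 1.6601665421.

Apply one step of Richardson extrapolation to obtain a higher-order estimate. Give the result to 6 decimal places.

1.614810

With r = 1 the leading error scales as h^1, so the weight is 2^1 = 2.
2^1*A(h/2) = 3.3203330842; minus A(h) gives 1.6148103339.
Denominator 2 − 1 = 1.
Extrapolated: 1.6148103339 / 1 = 1.6148103339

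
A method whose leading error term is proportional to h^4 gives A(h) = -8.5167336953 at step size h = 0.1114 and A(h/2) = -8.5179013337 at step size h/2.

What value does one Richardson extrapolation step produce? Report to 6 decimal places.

The method has order 4: 2^4 = 16.
Top: 16(-8.5179013337) − (-8.5167336953) = -127.7696876439
R = (-127.7696876439)/15 = -8.5179791763
Shift from A(h/2): −0.0000778426.

-8.517979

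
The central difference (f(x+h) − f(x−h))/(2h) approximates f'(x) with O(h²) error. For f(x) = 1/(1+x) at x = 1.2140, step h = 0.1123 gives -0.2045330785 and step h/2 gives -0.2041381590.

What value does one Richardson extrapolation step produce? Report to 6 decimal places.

Method order is 2; weight 2^2 = 4.
2^2×A(h/2) = -0.8165526360; minus A(h) gives -0.6120195575.
(-0.6120195575) ÷ 3 = -0.2040065192

-0.204007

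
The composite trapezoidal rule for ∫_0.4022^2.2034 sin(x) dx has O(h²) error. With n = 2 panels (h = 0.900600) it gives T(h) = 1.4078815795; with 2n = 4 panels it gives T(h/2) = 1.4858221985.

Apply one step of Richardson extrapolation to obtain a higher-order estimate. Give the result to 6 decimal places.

1.511802

r = 2: numerator weight 4, denominator 3.
2^2 × A(h/2) = 5.9432887940; minus A(h) gives 4.5354072145.
Divide by 2^2 − 1 = 3.
4.5354072145 ÷ 3 = 1.5118024048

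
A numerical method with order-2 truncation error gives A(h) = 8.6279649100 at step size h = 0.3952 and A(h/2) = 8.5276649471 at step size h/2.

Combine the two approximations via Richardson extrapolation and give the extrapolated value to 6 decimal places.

With r = 2 the leading error scales as h^2, so the weight is 2^2 = 4.
4*8.5276649471 − 8.6279649100 = 25.4826948784
(4*8.5276649471 − 8.6279649100)/(4 − 1) = 8.4942316261
Shift from A(h/2): −0.0334333210.

8.494232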